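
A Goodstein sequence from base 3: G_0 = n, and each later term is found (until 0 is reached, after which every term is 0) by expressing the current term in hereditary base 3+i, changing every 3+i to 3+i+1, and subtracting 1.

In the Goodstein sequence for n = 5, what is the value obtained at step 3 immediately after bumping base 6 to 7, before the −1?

G_0=5  [base 3] 3 + 2  →[3↦4]→  4 + 2 = 6  −1 ⇒ G_1=5
G_1=5  [base 4] 4 + 1  →[4↦5]→  5 + 1 = 6  −1 ⇒ G_2=5
G_2=5  [base 5] 5  →[5↦6]→  6 = 6  −1 ⇒ G_3=5
G_3=5  [base 6] 5  →[6↦7]→  5 = 5  −1 ⇒ G_4=4

5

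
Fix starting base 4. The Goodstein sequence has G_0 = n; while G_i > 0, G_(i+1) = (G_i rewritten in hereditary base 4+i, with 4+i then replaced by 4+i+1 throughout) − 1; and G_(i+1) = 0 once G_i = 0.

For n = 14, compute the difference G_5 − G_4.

1

base 4: 14 = 3·4 + 2; at 5: 3·5 + 2 = 17; next = 16
base 5: 16 = 3·5 + 1; at 6: 3·6 + 1 = 19; next = 18
base 6: 18 = 3·6; at 7: 3·7 = 21; next = 20
base 7: 20 = 2·7 + 6; at 8: 2·8 + 6 = 22; next = 21
base 8: 21 = 2·8 + 5; at 9: 2·9 + 5 = 23; next = 22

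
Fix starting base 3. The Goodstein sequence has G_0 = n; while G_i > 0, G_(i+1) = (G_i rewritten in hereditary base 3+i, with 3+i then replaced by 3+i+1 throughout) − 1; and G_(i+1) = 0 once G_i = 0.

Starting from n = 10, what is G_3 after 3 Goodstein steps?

27

G_0 = 10. HB_3(10) = 3^2 + 1. Bump = 17. G_1 = 16.
G_1 = 16. HB_4(16) = 4^2. Bump = 25. G_2 = 24.
G_2 = 24. HB_5(24) = 4·5 + 4. Bump = 28. G_3 = 27.
G_3 = 27. HB_6(27) = 4·6 + 3. Bump = 31. G_4 = 30.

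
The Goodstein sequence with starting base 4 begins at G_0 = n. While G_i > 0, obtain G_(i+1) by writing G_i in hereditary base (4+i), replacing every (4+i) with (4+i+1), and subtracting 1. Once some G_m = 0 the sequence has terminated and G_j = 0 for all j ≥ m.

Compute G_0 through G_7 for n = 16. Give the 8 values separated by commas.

16, 24, 27, 30, 33, 36, 39, 41

(0) 16|_4 = 4^2 ↦ 5^2|_5 = 25 ⇒ 24
(1) 24|_5 = 4·5 + 4 ↦ 4·6 + 4|_6 = 28 ⇒ 27
(2) 27|_6 = 4·6 + 3 ↦ 4·7 + 3|_7 = 31 ⇒ 30
(3) 30|_7 = 4·7 + 2 ↦ 4·8 + 2|_8 = 34 ⇒ 33
(4) 33|_8 = 4·8 + 1 ↦ 4·9 + 1|_9 = 37 ⇒ 36
(5) 36|_9 = 4·9 ↦ 4·10|_10 = 40 ⇒ 39
(6) 39|_10 = 3·10 + 9 ↦ 3·11 + 9|_11 = 42 ⇒ 41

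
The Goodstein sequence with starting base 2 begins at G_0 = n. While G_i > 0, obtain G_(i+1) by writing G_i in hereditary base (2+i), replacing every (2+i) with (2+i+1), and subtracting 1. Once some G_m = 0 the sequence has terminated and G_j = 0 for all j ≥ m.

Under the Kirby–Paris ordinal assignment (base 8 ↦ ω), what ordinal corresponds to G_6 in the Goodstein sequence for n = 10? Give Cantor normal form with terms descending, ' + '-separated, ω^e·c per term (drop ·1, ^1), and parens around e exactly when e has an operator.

i=0: 10 = 2^(2 + 1) + 2 (b=2); 2→3: 3^(3 + 1) + 3 = 84; 84−1 = 83
i=1: 83 = 3^(3 + 1) + 2 (b=3); 3→4: 4^(4 + 1) + 2 = 1026; 1026−1 = 1025
i=2: 1025 = 4^(4 + 1) + 1 (b=4); 4→5: 5^(5 + 1) + 1 = 15626; 15626−1 = 15625
i=3: 15625 = 5^(5 + 1) (b=5); 5→6: 6^(6 + 1) = 279936; 279936−1 = 279935
i=4: 279935 = 5·6^6 + 5·6^5 + 5·6^4 + 5·6^3 + 5·6^2 + 5·6 + 5 (b=6); 6→7: 5·7^7 + 5·7^5 + 5·7^4 + 5·7^3 + 5·7^2 + 5·7 + 5 = 4215755; 4215755−1 = 4215754
i=5: 4215754 = 5·7^7 + 5·7^5 + 5·7^4 + 5·7^3 + 5·7^2 + 5·7 + 4 (b=7); 7→8: 5·8^8 + 5·8^5 + 5·8^4 + 5·8^3 + 5·8^2 + 5·8 + 4 = 84073324; 84073324−1 = 84073323
i=6: 84073323 = 5·8^8 + 5·8^5 + 5·8^4 + 5·8^3 + 5·8^2 + 5·8 + 3 (b=8); 8→9: 5·9^9 + 5·9^5 + 5·9^4 + 5·9^3 + 5·9^2 + 5·9 + 3 = 1937434593; 1937434593−1 = 1937434592

ω^ω·5 + ω^5·5 + ω^4·5 + ω^3·5 + ω^2·5 + ω·5 + 3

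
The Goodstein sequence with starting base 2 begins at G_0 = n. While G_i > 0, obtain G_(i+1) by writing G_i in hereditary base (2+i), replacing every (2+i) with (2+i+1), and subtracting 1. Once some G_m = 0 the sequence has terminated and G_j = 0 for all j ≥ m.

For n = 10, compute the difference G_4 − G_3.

[0] 10 ≡ 2^(2 + 1) + 2 (base 2). Lift 3: 84. −1: 83.
[1] 83 ≡ 3^(3 + 1) + 2 (base 3). Lift 4: 1026. −1: 1025.
[2] 1025 ≡ 4^(4 + 1) + 1 (base 4). Lift 5: 15626. −1: 15625.
[3] 15625 ≡ 5^(5 + 1) (base 5). Lift 6: 279936. −1: 279935.

264310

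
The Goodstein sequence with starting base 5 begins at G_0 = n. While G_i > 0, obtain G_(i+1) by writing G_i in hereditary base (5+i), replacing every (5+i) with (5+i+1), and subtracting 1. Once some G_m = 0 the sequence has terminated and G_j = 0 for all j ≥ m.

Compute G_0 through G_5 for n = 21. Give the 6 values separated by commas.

i=0: 21 = 4·5 + 1 (b=5); 5→6: 4·6 + 1 = 25; 25−1 = 24
i=1: 24 = 4·6 (b=6); 6→7: 4·7 = 28; 28−1 = 27
i=2: 27 = 3·7 + 6 (b=7); 7→8: 3·8 + 6 = 30; 30−1 = 29
i=3: 29 = 3·8 + 5 (b=8); 8→9: 3·9 + 5 = 32; 32−1 = 31
i=4: 31 = 3·9 + 4 (b=9); 9→10: 3·10 + 4 = 34; 34−1 = 33

21, 24, 27, 29, 31, 33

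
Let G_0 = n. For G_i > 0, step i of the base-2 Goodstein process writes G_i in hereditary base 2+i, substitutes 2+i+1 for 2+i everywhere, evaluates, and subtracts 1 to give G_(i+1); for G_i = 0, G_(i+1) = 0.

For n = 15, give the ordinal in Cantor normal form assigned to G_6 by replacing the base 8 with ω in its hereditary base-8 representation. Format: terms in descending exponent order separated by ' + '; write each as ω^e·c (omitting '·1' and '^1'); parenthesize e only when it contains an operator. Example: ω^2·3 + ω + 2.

base 2: 15 = 2^(2 + 1) + 2^2 + 2 + 1; at 3: 3^(3 + 1) + 3^3 + 3 + 1 = 112; next = 111
base 3: 111 = 3^(3 + 1) + 3^3 + 3; at 4: 4^(4 + 1) + 4^4 + 4 = 1284; next = 1283
base 4: 1283 = 4^(4 + 1) + 4^4 + 3; at 5: 5^(5 + 1) + 5^5 + 3 = 18753; next = 18752
base 5: 18752 = 5^(5 + 1) + 5^5 + 2; at 6: 6^(6 + 1) + 6^6 + 2 = 326594; next = 326593
base 6: 326593 = 6^(6 + 1) + 6^6 + 1; at 7: 7^(7 + 1) + 7^7 + 1 = 6588345; next = 6588344
base 7: 6588344 = 7^(7 + 1) + 7^7; at 8: 8^(8 + 1) + 8^8 = 150994944; next = 150994943
base 8: 150994943 = 8^(8 + 1) + 7·8^7 + 7·8^6 + 7·8^5 + 7·8^4 + 7·8^3 + 7·8^2 + 7·8 + 7; at 9: 9^(9 + 1) + 7·9^7 + 7·9^6 + 7·9^5 + 7·9^4 + 7·9^3 + 7·9^2 + 7·9 + 7 = 3524450281; next = 3524450280

ω^(ω + 1) + ω^7·7 + ω^6·7 + ω^5·7 + ω^4·7 + ω^3·7 + ω^2·7 + ω·7 + 7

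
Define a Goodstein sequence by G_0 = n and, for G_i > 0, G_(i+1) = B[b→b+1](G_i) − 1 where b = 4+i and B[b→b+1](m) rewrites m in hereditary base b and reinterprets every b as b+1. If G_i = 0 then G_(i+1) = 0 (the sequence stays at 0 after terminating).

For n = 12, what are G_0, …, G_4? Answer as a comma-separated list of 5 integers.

12, 14, 15, 16, 17

[0] 12 ≡ 3·4 (base 4). Lift 5: 15. −1: 14.
[1] 14 ≡ 2·5 + 4 (base 5). Lift 6: 16. −1: 15.
[2] 15 ≡ 2·6 + 3 (base 6). Lift 7: 17. −1: 16.
[3] 16 ≡ 2·7 + 2 (base 7). Lift 8: 18. −1: 17.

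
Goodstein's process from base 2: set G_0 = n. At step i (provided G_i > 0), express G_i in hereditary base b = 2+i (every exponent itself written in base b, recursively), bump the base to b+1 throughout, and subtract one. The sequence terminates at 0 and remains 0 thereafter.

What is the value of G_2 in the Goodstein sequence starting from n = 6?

257

G_0 = 6. HB_2(6) = 2^2 + 2. Bump = 30. G_1 = 29.
G_1 = 29. HB_3(29) = 3^3 + 2. Bump = 258. G_2 = 257.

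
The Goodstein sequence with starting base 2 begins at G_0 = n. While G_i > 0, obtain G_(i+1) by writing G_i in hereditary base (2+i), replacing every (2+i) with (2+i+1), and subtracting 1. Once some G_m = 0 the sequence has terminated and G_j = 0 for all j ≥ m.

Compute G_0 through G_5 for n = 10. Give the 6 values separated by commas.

10, 83, 1025, 15625, 279935, 4215754

i=0: 10 = 2^(2 + 1) + 2 (b=2); 2→3: 3^(3 + 1) + 3 = 84; 84−1 = 83
i=1: 83 = 3^(3 + 1) + 2 (b=3); 3→4: 4^(4 + 1) + 2 = 1026; 1026−1 = 1025
i=2: 1025 = 4^(4 + 1) + 1 (b=4); 4→5: 5^(5 + 1) + 1 = 15626; 15626−1 = 15625
i=3: 15625 = 5^(5 + 1) (b=5); 5→6: 6^(6 + 1) = 279936; 279936−1 = 279935
i=4: 279935 = 5·6^6 + 5·6^5 + 5·6^4 + 5·6^3 + 5·6^2 + 5·6 + 5 (b=6); 6→7: 5·7^7 + 5·7^5 + 5·7^4 + 5·7^3 + 5·7^2 + 5·7 + 5 = 4215755; 4215755−1 = 4215754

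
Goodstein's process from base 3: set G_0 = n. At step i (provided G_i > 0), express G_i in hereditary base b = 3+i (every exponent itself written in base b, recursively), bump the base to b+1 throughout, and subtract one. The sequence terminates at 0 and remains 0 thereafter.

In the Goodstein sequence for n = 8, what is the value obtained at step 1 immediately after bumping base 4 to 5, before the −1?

G_0=8  [base 3] 2·3 + 2  →[3↦4]→  2·4 + 2 = 10  −1 ⇒ G_1=9
G_1=9  [base 4] 2·4 + 1  →[4↦5]→  2·5 + 1 = 11  −1 ⇒ G_2=10

11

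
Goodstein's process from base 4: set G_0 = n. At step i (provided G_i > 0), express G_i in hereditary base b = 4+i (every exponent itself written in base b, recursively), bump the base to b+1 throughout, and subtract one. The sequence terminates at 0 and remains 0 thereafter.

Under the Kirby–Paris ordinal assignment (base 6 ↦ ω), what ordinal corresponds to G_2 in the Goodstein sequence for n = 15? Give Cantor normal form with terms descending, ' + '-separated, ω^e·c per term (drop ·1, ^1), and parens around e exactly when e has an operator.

ω·3 + 1

G_0 = 15. HB_4(15) = 3·4 + 3. Bump = 18. G_1 = 17.
G_1 = 17. HB_5(17) = 3·5 + 2. Bump = 20. G_2 = 19.
G_2 = 19. HB_6(19) = 3·6 + 1. Bump = 22. G_3 = 21.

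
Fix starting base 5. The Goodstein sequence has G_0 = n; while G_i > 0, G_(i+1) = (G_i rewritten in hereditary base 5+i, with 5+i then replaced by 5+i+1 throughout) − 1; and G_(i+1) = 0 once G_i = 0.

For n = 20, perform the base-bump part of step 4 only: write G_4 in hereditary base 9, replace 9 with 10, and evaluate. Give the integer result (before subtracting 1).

G_0 = 20. HB_5(20) = 4·5. Bump = 24. G_1 = 23.
G_1 = 23. HB_6(23) = 3·6 + 5. Bump = 26. G_2 = 25.
G_2 = 25. HB_7(25) = 3·7 + 4. Bump = 28. G_3 = 27.
G_3 = 27. HB_8(27) = 3·8 + 3. Bump = 30. G_4 = 29.

32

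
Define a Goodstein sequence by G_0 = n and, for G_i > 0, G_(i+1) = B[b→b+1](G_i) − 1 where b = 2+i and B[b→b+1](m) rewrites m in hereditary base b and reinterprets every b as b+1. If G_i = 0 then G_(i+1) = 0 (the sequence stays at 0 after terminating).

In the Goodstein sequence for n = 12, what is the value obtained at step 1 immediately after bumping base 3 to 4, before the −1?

1066

i=0: 12 = 2^(2 + 1) + 2^2 (b=2); 2→3: 3^(3 + 1) + 3^3 = 108; 108−1 = 107
i=1: 107 = 3^(3 + 1) + 2·3^2 + 2·3 + 2 (b=3); 3→4: 4^(4 + 1) + 2·4^2 + 2·4 + 2 = 1066; 1066−1 = 1065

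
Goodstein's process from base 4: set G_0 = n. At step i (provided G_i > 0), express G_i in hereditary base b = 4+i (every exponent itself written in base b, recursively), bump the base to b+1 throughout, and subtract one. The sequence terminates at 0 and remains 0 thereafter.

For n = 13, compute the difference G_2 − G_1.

(0) 13|_4 = 3·4 + 1 ↦ 3·5 + 1|_5 = 16 ⇒ 15
(1) 15|_5 = 3·5 ↦ 3·6|_6 = 18 ⇒ 17

2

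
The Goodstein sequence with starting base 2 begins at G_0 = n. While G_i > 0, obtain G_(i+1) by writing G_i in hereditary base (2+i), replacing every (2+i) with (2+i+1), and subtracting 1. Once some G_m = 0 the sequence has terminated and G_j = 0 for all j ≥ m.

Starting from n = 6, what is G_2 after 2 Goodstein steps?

6 —HB2→ 2^2 + 2 —bump→ 3^3 + 3 = 30 —(−1)→ 29
29 —HB3→ 3^3 + 2 —bump→ 4^4 + 2 = 258 —(−1)→ 257
257 —HB4→ 4^4 + 1 —bump→ 5^5 + 1 = 3126 —(−1)→ 3125

257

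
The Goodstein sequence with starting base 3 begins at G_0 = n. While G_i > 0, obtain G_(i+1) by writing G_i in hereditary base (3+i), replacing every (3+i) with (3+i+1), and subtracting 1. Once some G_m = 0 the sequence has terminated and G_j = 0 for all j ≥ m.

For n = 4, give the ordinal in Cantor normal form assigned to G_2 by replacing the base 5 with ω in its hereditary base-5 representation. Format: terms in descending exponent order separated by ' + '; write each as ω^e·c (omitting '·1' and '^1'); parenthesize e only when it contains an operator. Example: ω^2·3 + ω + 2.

4

base 3: 4 = 3 + 1; at 4: 4 + 1 = 5; next = 4
base 4: 4 = 4; at 5: 5 = 5; next = 4
base 5: 4 = 4; at 6: 4 = 4; next = 3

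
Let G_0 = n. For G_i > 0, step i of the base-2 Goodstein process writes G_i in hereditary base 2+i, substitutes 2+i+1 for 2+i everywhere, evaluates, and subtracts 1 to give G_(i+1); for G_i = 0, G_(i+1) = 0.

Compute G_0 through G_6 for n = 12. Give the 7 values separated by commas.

12, 107, 1065, 15685, 280019, 5764910, 134217867

G_0 = 12. HB_2(12) = 2^(2 + 1) + 2^2. Bump = 108. G_1 = 107.
G_1 = 107. HB_3(107) = 3^(3 + 1) + 2·3^2 + 2·3 + 2. Bump = 1066. G_2 = 1065.
G_2 = 1065. HB_4(1065) = 4^(4 + 1) + 2·4^2 + 2·4 + 1. Bump = 15686. G_3 = 15685.
G_3 = 15685. HB_5(15685) = 5^(5 + 1) + 2·5^2 + 2·5. Bump = 280020. G_4 = 280019.
G_4 = 280019. HB_6(280019) = 6^(6 + 1) + 2·6^2 + 6 + 5. Bump = 5764911. G_5 = 5764910.
G_5 = 5764910. HB_7(5764910) = 7^(7 + 1) + 2·7^2 + 7 + 4. Bump = 134217868. G_6 = 134217867.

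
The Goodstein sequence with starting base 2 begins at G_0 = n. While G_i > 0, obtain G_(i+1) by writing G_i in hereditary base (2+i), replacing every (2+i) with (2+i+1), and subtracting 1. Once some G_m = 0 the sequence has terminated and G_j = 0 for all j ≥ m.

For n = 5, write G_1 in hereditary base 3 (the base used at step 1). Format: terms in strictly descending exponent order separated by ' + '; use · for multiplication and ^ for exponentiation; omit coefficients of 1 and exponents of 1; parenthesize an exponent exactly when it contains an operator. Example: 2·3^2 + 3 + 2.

G_0=5  [base 2] 2^2 + 1  →[2↦3]→  3^3 + 1 = 28  −1 ⇒ G_1=27
G_1=27  [base 3] 3^3  →[3↦4]→  4^4 = 256  −1 ⇒ G_2=255

3^3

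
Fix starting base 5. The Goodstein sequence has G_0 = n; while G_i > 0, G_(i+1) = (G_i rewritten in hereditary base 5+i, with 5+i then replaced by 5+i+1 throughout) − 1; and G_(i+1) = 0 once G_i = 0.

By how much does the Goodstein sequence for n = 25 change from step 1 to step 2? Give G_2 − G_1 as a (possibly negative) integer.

base 5: 25 = 5^2; at 6: 6^2 = 36; next = 35
base 6: 35 = 5·6 + 5; at 7: 5·7 + 5 = 40; next = 39

4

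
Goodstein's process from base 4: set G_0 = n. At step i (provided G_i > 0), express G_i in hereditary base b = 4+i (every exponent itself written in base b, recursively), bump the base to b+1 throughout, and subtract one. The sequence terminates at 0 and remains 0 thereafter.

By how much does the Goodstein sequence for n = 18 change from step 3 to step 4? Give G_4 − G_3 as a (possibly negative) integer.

5

i=0: 18 = 4^2 + 2 (b=4); 4→5: 5^2 + 2 = 27; 27−1 = 26
i=1: 26 = 5^2 + 1 (b=5); 5→6: 6^2 + 1 = 37; 37−1 = 36
i=2: 36 = 6^2 (b=6); 6→7: 7^2 = 49; 49−1 = 48
i=3: 48 = 6·7 + 6 (b=7); 7→8: 6·8 + 6 = 54; 54−1 = 53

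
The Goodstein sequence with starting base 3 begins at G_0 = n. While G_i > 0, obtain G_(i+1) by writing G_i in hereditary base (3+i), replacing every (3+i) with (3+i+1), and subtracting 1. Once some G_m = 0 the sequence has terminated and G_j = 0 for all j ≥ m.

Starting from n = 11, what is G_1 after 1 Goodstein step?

17

11 —HB3→ 3^2 + 2 —bump→ 4^2 + 2 = 18 —(−1)→ 17
17 —HB4→ 4^2 + 1 —bump→ 5^2 + 1 = 26 —(−1)→ 25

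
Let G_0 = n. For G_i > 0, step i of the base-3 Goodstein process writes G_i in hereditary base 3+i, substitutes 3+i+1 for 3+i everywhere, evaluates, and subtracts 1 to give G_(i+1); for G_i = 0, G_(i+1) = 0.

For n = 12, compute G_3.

base 3: 12 = 3^2 + 3; at 4: 4^2 + 4 = 20; next = 19
base 4: 19 = 4^2 + 3; at 5: 5^2 + 3 = 28; next = 27
base 5: 27 = 5^2 + 2; at 6: 6^2 + 2 = 38; next = 37
base 6: 37 = 6^2 + 1; at 7: 7^2 + 1 = 50; next = 49

37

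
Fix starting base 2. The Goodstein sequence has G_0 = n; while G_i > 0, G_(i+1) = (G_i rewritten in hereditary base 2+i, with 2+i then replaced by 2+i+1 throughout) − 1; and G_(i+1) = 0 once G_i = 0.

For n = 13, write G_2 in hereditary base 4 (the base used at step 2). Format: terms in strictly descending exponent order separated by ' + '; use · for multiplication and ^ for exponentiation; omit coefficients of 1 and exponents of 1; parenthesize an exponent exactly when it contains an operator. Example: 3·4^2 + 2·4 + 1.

[0] 13 ≡ 2^(2 + 1) + 2^2 + 1 (base 2). Lift 3: 109. −1: 108.
[1] 108 ≡ 3^(3 + 1) + 3^3 (base 3). Lift 4: 1280. −1: 1279.
[2] 1279 ≡ 4^(4 + 1) + 3·4^3 + 3·4^2 + 3·4 + 3 (base 4). Lift 5: 16093. −1: 16092.

4^(4 + 1) + 3·4^3 + 3·4^2 + 3·4 + 3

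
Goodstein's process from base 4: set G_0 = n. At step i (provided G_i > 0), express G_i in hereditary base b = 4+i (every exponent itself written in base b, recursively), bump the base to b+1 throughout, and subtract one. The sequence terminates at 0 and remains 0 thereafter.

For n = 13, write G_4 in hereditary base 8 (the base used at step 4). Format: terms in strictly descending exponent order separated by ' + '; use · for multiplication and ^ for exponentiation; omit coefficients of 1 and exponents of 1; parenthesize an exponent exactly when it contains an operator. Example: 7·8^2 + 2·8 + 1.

(0) 13|_4 = 3·4 + 1 ↦ 3·5 + 1|_5 = 16 ⇒ 15
(1) 15|_5 = 3·5 ↦ 3·6|_6 = 18 ⇒ 17
(2) 17|_6 = 2·6 + 5 ↦ 2·7 + 5|_7 = 19 ⇒ 18
(3) 18|_7 = 2·7 + 4 ↦ 2·8 + 4|_8 = 20 ⇒ 19

2·8 + 3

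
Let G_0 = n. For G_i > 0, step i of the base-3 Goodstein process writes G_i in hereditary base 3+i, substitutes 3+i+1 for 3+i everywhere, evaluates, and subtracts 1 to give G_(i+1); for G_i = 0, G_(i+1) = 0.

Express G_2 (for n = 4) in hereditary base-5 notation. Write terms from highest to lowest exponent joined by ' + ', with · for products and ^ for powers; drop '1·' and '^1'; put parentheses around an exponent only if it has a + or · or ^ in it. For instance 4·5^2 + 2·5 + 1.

i=0: 4 = 3 + 1 (b=3); 3→4: 4 + 1 = 5; 5−1 = 4
i=1: 4 = 4 (b=4); 4→5: 5 = 5; 5−1 = 4
i=2: 4 = 4 (b=5); 5→6: 4 = 4; 4−1 = 3

4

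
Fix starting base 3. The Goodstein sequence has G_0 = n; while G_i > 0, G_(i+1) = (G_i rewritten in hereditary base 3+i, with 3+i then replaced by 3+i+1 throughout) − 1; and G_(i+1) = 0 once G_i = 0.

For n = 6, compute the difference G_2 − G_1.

0

base 3: 6 = 2·3; at 4: 2·4 = 8; next = 7
base 4: 7 = 4 + 3; at 5: 5 + 3 = 8; next = 7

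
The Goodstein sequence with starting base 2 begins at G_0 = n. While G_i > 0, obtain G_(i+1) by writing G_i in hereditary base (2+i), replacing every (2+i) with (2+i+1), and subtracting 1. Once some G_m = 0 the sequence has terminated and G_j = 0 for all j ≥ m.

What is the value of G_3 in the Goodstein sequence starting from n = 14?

G_0 = 14. HB_2(14) = 2^(2 + 1) + 2^2 + 2. Bump = 111. G_1 = 110.
G_1 = 110. HB_3(110) = 3^(3 + 1) + 3^3 + 2. Bump = 1282. G_2 = 1281.
G_2 = 1281. HB_4(1281) = 4^(4 + 1) + 4^4 + 1. Bump = 18751. G_3 = 18750.
G_3 = 18750. HB_5(18750) = 5^(5 + 1) + 5^5. Bump = 326592. G_4 = 326591.

18750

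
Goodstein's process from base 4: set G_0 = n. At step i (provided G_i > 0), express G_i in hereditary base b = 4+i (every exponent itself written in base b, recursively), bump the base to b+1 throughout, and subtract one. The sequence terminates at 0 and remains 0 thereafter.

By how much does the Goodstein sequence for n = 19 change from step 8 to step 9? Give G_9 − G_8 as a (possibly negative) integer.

6

base 4: 19 = 4^2 + 3; at 5: 5^2 + 3 = 28; next = 27
base 5: 27 = 5^2 + 2; at 6: 6^2 + 2 = 38; next = 37
base 6: 37 = 6^2 + 1; at 7: 7^2 + 1 = 50; next = 49
base 7: 49 = 7^2; at 8: 8^2 = 64; next = 63
base 8: 63 = 7·8 + 7; at 9: 7·9 + 7 = 70; next = 69
base 9: 69 = 7·9 + 6; at 10: 7·10 + 6 = 76; next = 75
base 10: 75 = 7·10 + 5; at 11: 7·11 + 5 = 82; next = 81
base 11: 81 = 7·11 + 4; at 12: 7·12 + 4 = 88; next = 87
base 12: 87 = 7·12 + 3; at 13: 7·13 + 3 = 94; next = 93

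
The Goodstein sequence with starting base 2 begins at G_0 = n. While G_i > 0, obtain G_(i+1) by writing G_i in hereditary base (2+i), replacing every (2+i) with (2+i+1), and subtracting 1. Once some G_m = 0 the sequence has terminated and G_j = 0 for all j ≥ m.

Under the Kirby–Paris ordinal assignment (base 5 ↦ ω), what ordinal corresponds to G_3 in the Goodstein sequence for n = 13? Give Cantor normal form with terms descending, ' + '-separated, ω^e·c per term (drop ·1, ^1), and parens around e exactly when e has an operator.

ω^(ω + 1) + ω^3·3 + ω^2·3 + ω·3 + 2

(0) 13|_2 = 2^(2 + 1) + 2^2 + 1 ↦ 3^(3 + 1) + 3^3 + 1|_3 = 109 ⇒ 108
(1) 108|_3 = 3^(3 + 1) + 3^3 ↦ 4^(4 + 1) + 4^4|_4 = 1280 ⇒ 1279
(2) 1279|_4 = 4^(4 + 1) + 3·4^3 + 3·4^2 + 3·4 + 3 ↦ 5^(5 + 1) + 3·5^3 + 3·5^2 + 3·5 + 3|_5 = 16093 ⇒ 16092
(3) 16092|_5 = 5^(5 + 1) + 3·5^3 + 3·5^2 + 3·5 + 2 ↦ 6^(6 + 1) + 3·6^3 + 3·6^2 + 3·6 + 2|_6 = 280712 ⇒ 280711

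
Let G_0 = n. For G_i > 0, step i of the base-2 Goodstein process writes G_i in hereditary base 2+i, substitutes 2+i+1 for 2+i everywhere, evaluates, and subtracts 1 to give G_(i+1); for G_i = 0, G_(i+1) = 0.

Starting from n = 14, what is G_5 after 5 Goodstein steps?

G_0 = 14. HB_2(14) = 2^(2 + 1) + 2^2 + 2. Bump = 111. G_1 = 110.
G_1 = 110. HB_3(110) = 3^(3 + 1) + 3^3 + 2. Bump = 1282. G_2 = 1281.
G_2 = 1281. HB_4(1281) = 4^(4 + 1) + 4^4 + 1. Bump = 18751. G_3 = 18750.
G_3 = 18750. HB_5(18750) = 5^(5 + 1) + 5^5. Bump = 326592. G_4 = 326591.
G_4 = 326591. HB_6(326591) = 6^(6 + 1) + 5·6^5 + 5·6^4 + 5·6^3 + 5·6^2 + 5·6 + 5. Bump = 5862841. G_5 = 5862840.
G_5 = 5862840. HB_7(5862840) = 7^(7 + 1) + 5·7^5 + 5·7^4 + 5·7^3 + 5·7^2 + 5·7 + 4. Bump = 134404972. G_6 = 134404971.

5862840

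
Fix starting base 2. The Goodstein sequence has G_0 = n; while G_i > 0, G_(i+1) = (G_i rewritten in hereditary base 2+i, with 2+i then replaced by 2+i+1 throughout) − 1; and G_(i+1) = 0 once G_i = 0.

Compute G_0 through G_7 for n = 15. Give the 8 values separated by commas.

15, 111, 1283, 18752, 326593, 6588344, 150994943, 3524450280

15 —HB2→ 2^(2 + 1) + 2^2 + 2 + 1 —bump→ 3^(3 + 1) + 3^3 + 3 + 1 = 112 —(−1)→ 111
111 —HB3→ 3^(3 + 1) + 3^3 + 3 —bump→ 4^(4 + 1) + 4^4 + 4 = 1284 —(−1)→ 1283
1283 —HB4→ 4^(4 + 1) + 4^4 + 3 —bump→ 5^(5 + 1) + 5^5 + 3 = 18753 —(−1)→ 18752
18752 —HB5→ 5^(5 + 1) + 5^5 + 2 —bump→ 6^(6 + 1) + 6^6 + 2 = 326594 —(−1)→ 326593
326593 —HB6→ 6^(6 + 1) + 6^6 + 1 —bump→ 7^(7 + 1) + 7^7 + 1 = 6588345 —(−1)→ 6588344
6588344 —HB7→ 7^(7 + 1) + 7^7 —bump→ 8^(8 + 1) + 8^8 = 150994944 —(−1)→ 150994943
150994943 —HB8→ 8^(8 + 1) + 7·8^7 + 7·8^6 + 7·8^5 + 7·8^4 + 7·8^3 + 7·8^2 + 7·8 + 7 —bump→ 9^(9 + 1) + 7·9^7 + 7·9^6 + 7·9^5 + 7·9^4 + 7·9^3 + 7·9^2 + 7·9 + 7 = 3524450281 —(−1)→ 3524450280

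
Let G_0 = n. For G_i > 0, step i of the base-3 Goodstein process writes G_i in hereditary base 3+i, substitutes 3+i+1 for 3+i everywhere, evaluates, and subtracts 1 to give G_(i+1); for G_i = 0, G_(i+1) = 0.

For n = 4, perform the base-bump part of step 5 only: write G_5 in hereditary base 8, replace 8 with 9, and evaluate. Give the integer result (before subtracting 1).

1

(0) 4|_3 = 3 + 1 ↦ 4 + 1|_4 = 5 ⇒ 4
(1) 4|_4 = 4 ↦ 5|_5 = 5 ⇒ 4
(2) 4|_5 = 4 ↦ 4|_6 = 4 ⇒ 3
(3) 3|_6 = 3 ↦ 3|_7 = 3 ⇒ 2
(4) 2|_7 = 2 ↦ 2|_8 = 2 ⇒ 1
(5) 1|_8 = 1 ↦ 1|_9 = 1 ⇒ 0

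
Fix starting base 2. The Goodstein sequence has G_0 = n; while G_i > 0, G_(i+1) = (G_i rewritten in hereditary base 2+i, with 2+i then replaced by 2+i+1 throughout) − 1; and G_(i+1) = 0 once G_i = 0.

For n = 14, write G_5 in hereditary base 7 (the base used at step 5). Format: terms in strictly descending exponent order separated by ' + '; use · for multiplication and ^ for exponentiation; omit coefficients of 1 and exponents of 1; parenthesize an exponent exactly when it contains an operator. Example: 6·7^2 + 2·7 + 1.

7^(7 + 1) + 5·7^5 + 5·7^4 + 5·7^3 + 5·7^2 + 5·7 + 4

[0] 14 ≡ 2^(2 + 1) + 2^2 + 2 (base 2). Lift 3: 111. −1: 110.
[1] 110 ≡ 3^(3 + 1) + 3^3 + 2 (base 3). Lift 4: 1282. −1: 1281.
[2] 1281 ≡ 4^(4 + 1) + 4^4 + 1 (base 4). Lift 5: 18751. −1: 18750.
[3] 18750 ≡ 5^(5 + 1) + 5^5 (base 5). Lift 6: 326592. −1: 326591.
[4] 326591 ≡ 6^(6 + 1) + 5·6^5 + 5·6^4 + 5·6^3 + 5·6^2 + 5·6 + 5 (base 6). Lift 7: 5862841. −1: 5862840.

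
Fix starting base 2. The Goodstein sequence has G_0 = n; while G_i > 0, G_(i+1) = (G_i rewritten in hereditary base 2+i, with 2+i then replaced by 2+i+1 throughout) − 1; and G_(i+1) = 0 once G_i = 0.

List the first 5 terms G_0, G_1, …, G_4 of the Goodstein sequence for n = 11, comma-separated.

step 0: 11 = 2^(2 + 1) + 2 + 1; sub 3 for 2: 3^(3 + 1) + 3 + 1; = 85; G_1 = 85−1 = 84
step 1: 84 = 3^(3 + 1) + 3; sub 4 for 3: 4^(4 + 1) + 4; = 1028; G_2 = 1028−1 = 1027
step 2: 1027 = 4^(4 + 1) + 3; sub 5 for 4: 5^(5 + 1) + 3; = 15628; G_3 = 15628−1 = 15627
step 3: 15627 = 5^(5 + 1) + 2; sub 6 for 5: 6^(6 + 1) + 2; = 279938; G_4 = 279938−1 = 279937

11, 84, 1027, 15627, 279937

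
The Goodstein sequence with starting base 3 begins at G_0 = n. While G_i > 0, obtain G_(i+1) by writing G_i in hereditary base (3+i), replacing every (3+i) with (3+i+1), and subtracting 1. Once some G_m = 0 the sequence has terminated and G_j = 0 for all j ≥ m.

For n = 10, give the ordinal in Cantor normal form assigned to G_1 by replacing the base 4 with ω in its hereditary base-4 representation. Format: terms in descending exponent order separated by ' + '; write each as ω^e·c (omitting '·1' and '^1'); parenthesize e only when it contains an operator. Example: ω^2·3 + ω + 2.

i=0: 10 = 3^2 + 1 (b=3); 3→4: 4^2 + 1 = 17; 17−1 = 16
i=1: 16 = 4^2 (b=4); 4→5: 5^2 = 25; 25−1 = 24

ω^2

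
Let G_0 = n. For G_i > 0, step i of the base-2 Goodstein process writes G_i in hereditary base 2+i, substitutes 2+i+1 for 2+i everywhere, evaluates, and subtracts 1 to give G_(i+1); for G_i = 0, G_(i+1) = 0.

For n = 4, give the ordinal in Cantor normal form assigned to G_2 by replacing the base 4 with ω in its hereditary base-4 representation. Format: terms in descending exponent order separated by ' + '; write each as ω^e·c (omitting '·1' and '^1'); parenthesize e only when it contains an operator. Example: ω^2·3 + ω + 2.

4 —HB2→ 2^2 —bump→ 3^3 = 27 —(−1)→ 26
26 —HB3→ 2·3^2 + 2·3 + 2 —bump→ 2·4^2 + 2·4 + 2 = 42 —(−1)→ 41
41 —HB4→ 2·4^2 + 2·4 + 1 —bump→ 2·5^2 + 2·5 + 1 = 61 —(−1)→ 60

ω^2·2 + ω·2 + 1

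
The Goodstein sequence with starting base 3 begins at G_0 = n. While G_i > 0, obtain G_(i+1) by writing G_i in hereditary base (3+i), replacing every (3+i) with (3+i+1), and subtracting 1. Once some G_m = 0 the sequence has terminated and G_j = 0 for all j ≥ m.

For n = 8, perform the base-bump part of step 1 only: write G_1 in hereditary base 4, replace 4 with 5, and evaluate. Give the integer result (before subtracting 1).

11

G_0 = 8. HB_3(8) = 2·3 + 2. Bump = 10. G_1 = 9.
G_1 = 9. HB_4(9) = 2·4 + 1. Bump = 11. G_2 = 10.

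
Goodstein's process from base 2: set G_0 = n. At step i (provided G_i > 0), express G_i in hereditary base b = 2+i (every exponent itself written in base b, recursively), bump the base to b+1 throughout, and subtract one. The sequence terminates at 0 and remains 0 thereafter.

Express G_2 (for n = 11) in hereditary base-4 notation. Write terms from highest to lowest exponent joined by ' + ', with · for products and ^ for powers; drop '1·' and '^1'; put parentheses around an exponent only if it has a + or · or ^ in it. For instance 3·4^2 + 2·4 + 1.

4^(4 + 1) + 3

G_0 = 11. HB_2(11) = 2^(2 + 1) + 2 + 1. Bump = 85. G_1 = 84.
G_1 = 84. HB_3(84) = 3^(3 + 1) + 3. Bump = 1028. G_2 = 1027.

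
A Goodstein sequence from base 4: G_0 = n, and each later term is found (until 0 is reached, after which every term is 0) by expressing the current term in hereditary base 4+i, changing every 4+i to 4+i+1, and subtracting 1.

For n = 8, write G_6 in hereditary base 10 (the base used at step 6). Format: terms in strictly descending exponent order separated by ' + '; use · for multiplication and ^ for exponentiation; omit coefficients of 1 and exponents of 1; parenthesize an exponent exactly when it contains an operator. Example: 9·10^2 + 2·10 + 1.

9

(0) 8|_4 = 2·4 ↦ 2·5|_5 = 10 ⇒ 9
(1) 9|_5 = 5 + 4 ↦ 6 + 4|_6 = 10 ⇒ 9
(2) 9|_6 = 6 + 3 ↦ 7 + 3|_7 = 10 ⇒ 9
(3) 9|_7 = 7 + 2 ↦ 8 + 2|_8 = 10 ⇒ 9
(4) 9|_8 = 8 + 1 ↦ 9 + 1|_9 = 10 ⇒ 9
(5) 9|_9 = 9 ↦ 10|_10 = 10 ⇒ 9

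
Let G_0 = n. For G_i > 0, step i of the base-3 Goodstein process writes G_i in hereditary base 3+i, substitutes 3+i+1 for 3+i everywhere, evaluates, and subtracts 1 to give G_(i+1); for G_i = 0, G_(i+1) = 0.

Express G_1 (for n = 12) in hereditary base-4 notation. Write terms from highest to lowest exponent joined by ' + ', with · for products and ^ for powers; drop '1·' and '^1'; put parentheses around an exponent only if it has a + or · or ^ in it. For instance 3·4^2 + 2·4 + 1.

G_0 = 12. HB_3(12) = 3^2 + 3. Bump = 20. G_1 = 19.
G_1 = 19. HB_4(19) = 4^2 + 3. Bump = 28. G_2 = 27.

4^2 + 3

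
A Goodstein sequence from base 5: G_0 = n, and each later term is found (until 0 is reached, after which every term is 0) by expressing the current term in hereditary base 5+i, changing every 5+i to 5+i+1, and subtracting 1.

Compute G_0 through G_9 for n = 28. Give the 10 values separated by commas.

28, 38, 50, 64, 80, 87, 94, 101, 108, 115

base 5: 28 = 5^2 + 3; at 6: 6^2 + 3 = 39; next = 38
base 6: 38 = 6^2 + 2; at 7: 7^2 + 2 = 51; next = 50
base 7: 50 = 7^2 + 1; at 8: 8^2 + 1 = 65; next = 64
base 8: 64 = 8^2; at 9: 9^2 = 81; next = 80
base 9: 80 = 8·9 + 8; at 10: 8·10 + 8 = 88; next = 87
base 10: 87 = 8·10 + 7; at 11: 8·11 + 7 = 95; next = 94
base 11: 94 = 8·11 + 6; at 12: 8·12 + 6 = 102; next = 101
base 12: 101 = 8·12 + 5; at 13: 8·13 + 5 = 109; next = 108
base 13: 108 = 8·13 + 4; at 14: 8·14 + 4 = 116; next = 115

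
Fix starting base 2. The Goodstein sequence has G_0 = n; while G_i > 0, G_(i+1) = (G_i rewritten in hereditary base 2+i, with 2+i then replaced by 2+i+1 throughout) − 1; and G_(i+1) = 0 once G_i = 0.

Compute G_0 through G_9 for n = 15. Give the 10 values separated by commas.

base 2: 15 = 2^(2 + 1) + 2^2 + 2 + 1; at 3: 3^(3 + 1) + 3^3 + 3 + 1 = 112; next = 111
base 3: 111 = 3^(3 + 1) + 3^3 + 3; at 4: 4^(4 + 1) + 4^4 + 4 = 1284; next = 1283
base 4: 1283 = 4^(4 + 1) + 4^4 + 3; at 5: 5^(5 + 1) + 5^5 + 3 = 18753; next = 18752
base 5: 18752 = 5^(5 + 1) + 5^5 + 2; at 6: 6^(6 + 1) + 6^6 + 2 = 326594; next = 326593
base 6: 326593 = 6^(6 + 1) + 6^6 + 1; at 7: 7^(7 + 1) + 7^7 + 1 = 6588345; next = 6588344
base 7: 6588344 = 7^(7 + 1) + 7^7; at 8: 8^(8 + 1) + 8^8 = 150994944; next = 150994943
base 8: 150994943 = 8^(8 + 1) + 7·8^7 + 7·8^6 + 7·8^5 + 7·8^4 + 7·8^3 + 7·8^2 + 7·8 + 7; at 9: 9^(9 + 1) + 7·9^7 + 7·9^6 + 7·9^5 + 7·9^4 + 7·9^3 + 7·9^2 + 7·9 + 7 = 3524450281; next = 3524450280
base 9: 3524450280 = 9^(9 + 1) + 7·9^7 + 7·9^6 + 7·9^5 + 7·9^4 + 7·9^3 + 7·9^2 + 7·9 + 6; at 10: 10^(10 + 1) + 7·10^7 + 7·10^6 + 7·10^5 + 7·10^4 + 7·10^3 + 7·10^2 + 7·10 + 6 = 100077777776; next = 100077777775
base 10: 100077777775 = 10^(10 + 1) + 7·10^7 + 7·10^6 + 7·10^5 + 7·10^4 + 7·10^3 + 7·10^2 + 7·10 + 5; at 11: 11^(11 + 1) + 7·11^7 + 7·11^6 + 7·11^5 + 7·11^4 + 7·11^3 + 7·11^2 + 7·11 + 5 = 3138578427935; next = 3138578427934

15, 111, 1283, 18752, 326593, 6588344, 150994943, 3524450280, 100077777775, 3138578427934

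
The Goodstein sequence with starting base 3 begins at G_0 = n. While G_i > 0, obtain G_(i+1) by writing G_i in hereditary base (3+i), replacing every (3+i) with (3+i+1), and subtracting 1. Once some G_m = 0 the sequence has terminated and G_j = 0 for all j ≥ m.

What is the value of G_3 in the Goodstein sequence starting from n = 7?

9

base 3: 7 = 2·3 + 1; at 4: 2·4 + 1 = 9; next = 8
base 4: 8 = 2·4; at 5: 2·5 = 10; next = 9
base 5: 9 = 5 + 4; at 6: 6 + 4 = 10; next = 9
base 6: 9 = 6 + 3; at 7: 7 + 3 = 10; next = 9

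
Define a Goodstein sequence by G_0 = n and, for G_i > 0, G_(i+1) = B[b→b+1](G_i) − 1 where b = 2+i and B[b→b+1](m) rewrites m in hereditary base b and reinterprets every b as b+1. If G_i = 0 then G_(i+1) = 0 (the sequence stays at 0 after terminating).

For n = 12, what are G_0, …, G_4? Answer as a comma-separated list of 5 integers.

12, 107, 1065, 15685, 280019

step 0: 12 = 2^(2 + 1) + 2^2; sub 3 for 2: 3^(3 + 1) + 3^3; = 108; G_1 = 108−1 = 107
step 1: 107 = 3^(3 + 1) + 2·3^2 + 2·3 + 2; sub 4 for 3: 4^(4 + 1) + 2·4^2 + 2·4 + 2; = 1066; G_2 = 1066−1 = 1065
step 2: 1065 = 4^(4 + 1) + 2·4^2 + 2·4 + 1; sub 5 for 4: 5^(5 + 1) + 2·5^2 + 2·5 + 1; = 15686; G_3 = 15686−1 = 15685
step 3: 15685 = 5^(5 + 1) + 2·5^2 + 2·5; sub 6 for 5: 6^(6 + 1) + 2·6^2 + 2·6; = 280020; G_4 = 280020−1 = 280019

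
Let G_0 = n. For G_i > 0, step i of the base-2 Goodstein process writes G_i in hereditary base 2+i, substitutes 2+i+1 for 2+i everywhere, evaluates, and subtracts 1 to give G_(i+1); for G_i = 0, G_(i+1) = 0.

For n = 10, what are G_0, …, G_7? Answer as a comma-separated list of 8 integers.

10, 83, 1025, 15625, 279935, 4215754, 84073323, 1937434592

[0] 10 ≡ 2^(2 + 1) + 2 (base 2). Lift 3: 84. −1: 83.
[1] 83 ≡ 3^(3 + 1) + 2 (base 3). Lift 4: 1026. −1: 1025.
[2] 1025 ≡ 4^(4 + 1) + 1 (base 4). Lift 5: 15626. −1: 15625.
[3] 15625 ≡ 5^(5 + 1) (base 5). Lift 6: 279936. −1: 279935.
[4] 279935 ≡ 5·6^6 + 5·6^5 + 5·6^4 + 5·6^3 + 5·6^2 + 5·6 + 5 (base 6). Lift 7: 4215755. −1: 4215754.
[5] 4215754 ≡ 5·7^7 + 5·7^5 + 5·7^4 + 5·7^3 + 5·7^2 + 5·7 + 4 (base 7). Lift 8: 84073324. −1: 84073323.
[6] 84073323 ≡ 5·8^8 + 5·8^5 + 5·8^4 + 5·8^3 + 5·8^2 + 5·8 + 3 (base 8). Lift 9: 1937434593. −1: 1937434592.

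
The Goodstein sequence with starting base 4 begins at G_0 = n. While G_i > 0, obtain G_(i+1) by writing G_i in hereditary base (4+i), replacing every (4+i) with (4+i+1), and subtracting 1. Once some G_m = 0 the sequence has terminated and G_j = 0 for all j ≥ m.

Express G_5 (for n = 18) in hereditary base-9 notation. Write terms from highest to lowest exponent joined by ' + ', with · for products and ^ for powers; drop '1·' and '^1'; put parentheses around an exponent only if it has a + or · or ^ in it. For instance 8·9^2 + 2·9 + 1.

6·9 + 4

18 —HB4→ 4^2 + 2 —bump→ 5^2 + 2 = 27 —(−1)→ 26
26 —HB5→ 5^2 + 1 —bump→ 6^2 + 1 = 37 —(−1)→ 36
36 —HB6→ 6^2 —bump→ 7^2 = 49 —(−1)→ 48
48 —HB7→ 6·7 + 6 —bump→ 6·8 + 6 = 54 —(−1)→ 53
53 —HB8→ 6·8 + 5 —bump→ 6·9 + 5 = 59 —(−1)→ 58
58 —HB9→ 6·9 + 4 —bump→ 6·10 + 4 = 64 —(−1)→ 63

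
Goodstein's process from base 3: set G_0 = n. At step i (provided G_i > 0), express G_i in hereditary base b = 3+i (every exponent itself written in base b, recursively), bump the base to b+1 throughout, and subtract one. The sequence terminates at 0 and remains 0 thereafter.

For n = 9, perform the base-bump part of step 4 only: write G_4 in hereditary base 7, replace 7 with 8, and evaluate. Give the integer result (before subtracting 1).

9 —HB3→ 3^2 —bump→ 4^2 = 16 —(−1)→ 15
15 —HB4→ 3·4 + 3 —bump→ 3·5 + 3 = 18 —(−1)→ 17
17 —HB5→ 3·5 + 2 —bump→ 3·6 + 2 = 20 —(−1)→ 19
19 —HB6→ 3·6 + 1 —bump→ 3·7 + 1 = 22 —(−1)→ 21
21 —HB7→ 3·7 —bump→ 3·8 = 24 —(−1)→ 23

24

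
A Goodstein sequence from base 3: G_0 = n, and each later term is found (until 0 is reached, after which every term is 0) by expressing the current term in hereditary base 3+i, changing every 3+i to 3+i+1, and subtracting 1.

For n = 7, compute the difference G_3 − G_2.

0

step 0: 7 = 2·3 + 1; sub 4 for 3: 2·4 + 1; = 9; G_1 = 9−1 = 8
step 1: 8 = 2·4; sub 5 for 4: 2·5; = 10; G_2 = 10−1 = 9
step 2: 9 = 5 + 4; sub 6 for 5: 6 + 4; = 10; G_3 = 10−1 = 9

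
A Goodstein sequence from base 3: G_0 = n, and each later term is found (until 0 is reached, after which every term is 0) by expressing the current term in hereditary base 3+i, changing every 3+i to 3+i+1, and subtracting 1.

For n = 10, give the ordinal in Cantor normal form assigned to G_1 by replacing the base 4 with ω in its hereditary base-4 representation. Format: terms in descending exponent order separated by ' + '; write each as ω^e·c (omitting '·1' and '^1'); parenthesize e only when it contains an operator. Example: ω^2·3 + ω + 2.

i=0: 10 = 3^2 + 1 (b=3); 3→4: 4^2 + 1 = 17; 17−1 = 16
i=1: 16 = 4^2 (b=4); 4→5: 5^2 = 25; 25−1 = 24

ω^2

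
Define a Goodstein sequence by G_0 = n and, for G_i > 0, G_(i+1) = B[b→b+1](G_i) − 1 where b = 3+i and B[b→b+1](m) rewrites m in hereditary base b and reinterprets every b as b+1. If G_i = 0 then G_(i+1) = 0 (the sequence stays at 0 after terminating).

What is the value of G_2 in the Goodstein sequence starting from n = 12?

base 3: 12 = 3^2 + 3; at 4: 4^2 + 4 = 20; next = 19
base 4: 19 = 4^2 + 3; at 5: 5^2 + 3 = 28; next = 27
base 5: 27 = 5^2 + 2; at 6: 6^2 + 2 = 38; next = 37

27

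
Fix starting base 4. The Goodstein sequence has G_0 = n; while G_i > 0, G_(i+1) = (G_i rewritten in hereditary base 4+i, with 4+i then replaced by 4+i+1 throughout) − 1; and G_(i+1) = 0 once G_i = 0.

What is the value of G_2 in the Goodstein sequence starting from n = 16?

27

[0] 16 ≡ 4^2 (base 4). Lift 5: 25. −1: 24.
[1] 24 ≡ 4·5 + 4 (base 5). Lift 6: 28. −1: 27.
[2] 27 ≡ 4·6 + 3 (base 6). Lift 7: 31. −1: 30.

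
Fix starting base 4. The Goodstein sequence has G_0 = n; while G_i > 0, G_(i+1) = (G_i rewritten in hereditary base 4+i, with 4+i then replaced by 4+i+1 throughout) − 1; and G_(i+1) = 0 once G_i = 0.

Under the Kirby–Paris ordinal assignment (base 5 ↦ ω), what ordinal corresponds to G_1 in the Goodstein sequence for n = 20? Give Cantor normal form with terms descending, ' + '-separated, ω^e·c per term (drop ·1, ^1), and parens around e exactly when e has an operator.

ω^2 + 4

[0] 20 ≡ 4^2 + 4 (base 4). Lift 5: 30. −1: 29.
[1] 29 ≡ 5^2 + 4 (base 5). Lift 6: 40. −1: 39.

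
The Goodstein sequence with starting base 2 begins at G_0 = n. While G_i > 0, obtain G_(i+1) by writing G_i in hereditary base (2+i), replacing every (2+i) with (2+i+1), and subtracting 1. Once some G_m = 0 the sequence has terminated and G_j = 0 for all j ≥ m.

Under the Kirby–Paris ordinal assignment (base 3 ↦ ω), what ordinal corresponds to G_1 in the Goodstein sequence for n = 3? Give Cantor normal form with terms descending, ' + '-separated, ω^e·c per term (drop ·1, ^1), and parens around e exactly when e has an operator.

[0] 3 ≡ 2 + 1 (base 2). Lift 3: 4. −1: 3.
[1] 3 ≡ 3 (base 3). Lift 4: 4. −1: 3.

ω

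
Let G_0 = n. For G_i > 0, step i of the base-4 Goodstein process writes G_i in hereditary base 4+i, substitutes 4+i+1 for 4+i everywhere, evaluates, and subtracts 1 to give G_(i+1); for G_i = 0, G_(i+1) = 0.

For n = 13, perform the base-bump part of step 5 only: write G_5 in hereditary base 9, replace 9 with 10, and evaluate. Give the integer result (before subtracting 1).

22

(0) 13|_4 = 3·4 + 1 ↦ 3·5 + 1|_5 = 16 ⇒ 15
(1) 15|_5 = 3·5 ↦ 3·6|_6 = 18 ⇒ 17
(2) 17|_6 = 2·6 + 5 ↦ 2·7 + 5|_7 = 19 ⇒ 18
(3) 18|_7 = 2·7 + 4 ↦ 2·8 + 4|_8 = 20 ⇒ 19
(4) 19|_8 = 2·8 + 3 ↦ 2·9 + 3|_9 = 21 ⇒ 20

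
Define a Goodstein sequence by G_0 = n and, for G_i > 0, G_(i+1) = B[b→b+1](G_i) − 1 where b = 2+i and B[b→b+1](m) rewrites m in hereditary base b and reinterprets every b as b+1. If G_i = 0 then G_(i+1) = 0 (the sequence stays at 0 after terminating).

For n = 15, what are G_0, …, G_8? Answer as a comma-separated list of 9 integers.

[0] 15 ≡ 2^(2 + 1) + 2^2 + 2 + 1 (base 2). Lift 3: 112. −1: 111.
[1] 111 ≡ 3^(3 + 1) + 3^3 + 3 (base 3). Lift 4: 1284. −1: 1283.
[2] 1283 ≡ 4^(4 + 1) + 4^4 + 3 (base 4). Lift 5: 18753. −1: 18752.
[3] 18752 ≡ 5^(5 + 1) + 5^5 + 2 (base 5). Lift 6: 326594. −1: 326593.
[4] 326593 ≡ 6^(6 + 1) + 6^6 + 1 (base 6). Lift 7: 6588345. −1: 6588344.
[5] 6588344 ≡ 7^(7 + 1) + 7^7 (base 7). Lift 8: 150994944. −1: 150994943.
[6] 150994943 ≡ 8^(8 + 1) + 7·8^7 + 7·8^6 + 7·8^5 + 7·8^4 + 7·8^3 + 7·8^2 + 7·8 + 7 (base 8). Lift 9: 3524450281. −1: 3524450280.
[7] 3524450280 ≡ 9^(9 + 1) + 7·9^7 + 7·9^6 + 7·9^5 + 7·9^4 + 7·9^3 + 7·9^2 + 7·9 + 6 (base 9). Lift 10: 100077777776. −1: 100077777775.

15, 111, 1283, 18752, 326593, 6588344, 150994943, 3524450280, 100077777775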